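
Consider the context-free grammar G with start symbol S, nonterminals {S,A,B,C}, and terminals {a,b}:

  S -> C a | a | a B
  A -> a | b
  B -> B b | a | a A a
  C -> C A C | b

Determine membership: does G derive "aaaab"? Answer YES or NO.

Convert to CNF:
  S -> C T1 | T1 B | a
  A -> a | b
  B -> B T0 | T1 X2 | a
  C -> C X3 | b
  T0 -> b
  T1 -> a
  X2 -> A T1
  X3 -> A C

Fill CYK table bottom-up:
  [0..0]={A,B,S,T1}  "a"  orig:{A,B,S}
  [1..1]={A,B,S,T1}  "a"  orig:{A,B,S}
  [2..2]={A,B,S,T1}  "a"  orig:{A,B,S}
  [3..3]={A,B,S,T1}  "a"  orig:{A,B,S}
  [4..4]={A,C,T0}  "b"  orig:{A,C}
  [0..1]={S,X2}  "aa"  orig:{S}
  [1..2]={S,X2}  "aa"  orig:{S}
  [2..3]={S,X2}  "aa"  orig:{S}
  [3..4]={B,X3}  "ab"  orig:{B}
  [0..2]={B}  "aaa"
  [1..3]={B}  "aaa"
  [2..4]={S}  "aab"
  [0..3]={S}  "aaaa"
  [1..4]={B}  "aaab"
  [0..4]={S}  "aaaab"

S ∈ T[0,4] ⇒ YES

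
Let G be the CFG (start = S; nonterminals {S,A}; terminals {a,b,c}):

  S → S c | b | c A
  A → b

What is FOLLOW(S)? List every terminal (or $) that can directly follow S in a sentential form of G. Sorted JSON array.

Compute FIRST by fixpoint:
iter 1:
  A via A→b: +{b}
  S via S→b: +{b}
  S via S→c A: +{c}
  FIRST(S)={b,c}  FIRST(A)={b}
iter 2: (stable)
  FIRST(S)={b,c}  FIRST(A)={b}

Compute FOLLOW by fixpoint:
FOLLOW(S) := {$}
round 1:
  S→S c: FOLLOW(S) ⊇ FIRST(c) = {c}; new: +{c}
  S→c A: FOLLOW(A) ⊇ FOLLOW(S) ⊇ {$,c}; new: +{$,c}
  S: {$,c}  A: {$,c}
round 2: — fixpoint
  S: {$,c}  A: {$,c}

FOLLOW(S) = ["$", "c"]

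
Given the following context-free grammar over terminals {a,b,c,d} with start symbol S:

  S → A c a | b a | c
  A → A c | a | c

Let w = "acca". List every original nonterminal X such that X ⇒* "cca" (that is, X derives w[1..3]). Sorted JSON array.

CNF form of G:
  S -> A X3 | T2 T1 | c
  A -> A T0 | a | c
  T0 -> c
  T1 -> a
  T2 -> b
  X3 -> T0 T1

Fill CYK table bottom-up, restricted to cells inside w[1..3]:
  [1..1]={A,S,T0}  "c"  orig:{A,S}
  [2..2]={A,S,T0}  "c"  orig:{A,S}
  [3..3]={A,T1}  "a"  orig:{A}
  [1..2]={A}  "cc"
  [2..3]={X3}  "ca"  orig:{}
  [1..3]={S}  "cca"

Original NTs in T[1,3] deriving "cca": ["S"]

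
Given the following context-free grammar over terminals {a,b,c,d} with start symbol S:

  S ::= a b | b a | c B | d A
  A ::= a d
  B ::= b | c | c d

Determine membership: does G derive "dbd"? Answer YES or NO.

CNF form of G:
  S -> T0 T3 | T1 A | T2 B | T3 T0
  A -> T0 T1
  B -> T2 T1 | b | c
  T0 -> a
  T1 -> d
  T2 -> c
  T3 -> b

Fill CYK table bottom-up:
  cell(0,0) d: {T1}  orig:{}
  cell(1,1) b: {B,T3}  orig:{B}
  cell(2,2) d: {T1}  orig:{}
  cell(0,1) db: ∅
  cell(1,2) bd: ∅
  cell(0,2) dbd: ∅

S ∉ T[0,2] ⇒ NO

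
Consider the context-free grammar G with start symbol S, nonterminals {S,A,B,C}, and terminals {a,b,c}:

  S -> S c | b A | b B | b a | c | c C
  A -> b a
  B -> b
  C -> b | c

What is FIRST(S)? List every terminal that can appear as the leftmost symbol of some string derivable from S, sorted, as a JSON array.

FIRST sets, iterate to fixpoint:
round 1:
  A via A→b a: +{b}
  B via B→b: +{b}
  C via C→b: +{b}
  C via C→c: +{c}
  S via S→b A: +{b}
  S via S→c: +{c}
  FIRST(S)={b,c}  FIRST(A)={b}  FIRST(B)={b}  FIRST(C)={b,c}
round 2: — fixpoint
  FIRST(S)={b,c}  FIRST(A)={b}  FIRST(B)={b}  FIRST(C)={b,c}

FIRST(S) = ["b", "c"]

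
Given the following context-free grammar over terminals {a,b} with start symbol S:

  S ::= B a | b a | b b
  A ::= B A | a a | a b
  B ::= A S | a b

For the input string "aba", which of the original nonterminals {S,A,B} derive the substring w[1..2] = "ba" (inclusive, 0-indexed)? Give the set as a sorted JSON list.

CNF form of G:
  S -> B T0 | T1 T0 | T1 T1
  A -> B A | T0 T0 | T0 T1
  B -> A S | T0 T1
  T0 -> a
  T1 -> b

CYK fill (cells [i..j] with 1 ≤ i ≤ j ≤ 2 only):
  cell(1,1) b: {T1}  orig:{}
  cell(2,2) a: {T0}  orig:{}
  cell(1,2) ba: {S}

Original NTs in T[1,2] deriving "ba": ["S"]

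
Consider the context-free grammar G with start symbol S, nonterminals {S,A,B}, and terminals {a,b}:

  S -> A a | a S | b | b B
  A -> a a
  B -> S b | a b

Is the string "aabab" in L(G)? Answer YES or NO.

Convert to CNF:
  S -> A T0 | T0 S | T1 B | b
  A -> T0 T0
  B -> S T1 | T0 T1
  T0 -> a
  T1 -> b

Fill CYK table bottom-up:
  cell(0,0) a: {T0}  orig:{}
  cell(1,1) a: {T0}  orig:{}
  cell(2,2) b: {S,T1}  orig:{S}
  cell(3,3) a: {T0}  orig:{}
  cell(4,4) b: {S,T1}  orig:{S}
  cell(0,1) aa: {A}
  cell(1,2) ab: {B,S}
  cell(2,3) ba: ∅
  cell(3,4) ab: {B,S}
  cell(0,2) aab: {S}
  cell(1,3) aba: ∅
  cell(2,4) bab: {S}
  cell(0,3) aaba: ∅
  cell(1,4) abab: {S}
  cell(0,4) aabab: {S}

S ∈ T[0,4] ⇒ YES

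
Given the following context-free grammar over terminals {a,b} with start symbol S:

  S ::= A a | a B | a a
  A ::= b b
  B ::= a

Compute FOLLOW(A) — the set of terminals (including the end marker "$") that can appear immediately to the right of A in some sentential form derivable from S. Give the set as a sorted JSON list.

FIRST iteration:
iter 1:
  A via A→b b: +{b}
  B via B→a: +{a}
  S via S→A a: +{b}
  S via S→a B: +{a}
  S: {a,b}  A: {b}  B: {a}
iter 2: — fixpoint
  S: {a,b}  A: {b}  B: {a}

FOLLOW sets:
seed FOLLOW(S) with $
pass 1:
  S→A a: FOLLOW(A) ⊇ FIRST(a) = {a}; new: +{a}
  S→a B: FOLLOW(B) ⊇ FOLLOW(S) ⊇ {$}; new: +{$}
  FOLLOW(S)={$}  FOLLOW(A)={a}  FOLLOW(B)={$}
pass 2: (no change)
  FOLLOW(S)={$}  FOLLOW(A)={a}  FOLLOW(B)={$}

FOLLOW(A) = ["a"]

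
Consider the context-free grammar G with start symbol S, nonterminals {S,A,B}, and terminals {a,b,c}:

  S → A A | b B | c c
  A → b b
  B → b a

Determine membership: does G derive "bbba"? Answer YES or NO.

Convert to CNF:
  S -> A A | T0 B | T2 T2
  A -> T0 T0
  B -> T0 T1
  T0 -> b
  T1 -> a
  T2 -> c

CYK fill:
  [0..0]={T0}  "b"  orig:{}
  [1..1]={T0}  "b"  orig:{}
  [2..2]={T0}  "b"  orig:{}
  [3..3]={T1}  "a"  orig:{}
  [0..1]={A}  "bb"
  [1..2]={A}  "bb"
  [2..3]={B}  "ba"
  [0..2]=∅  "bbb"
  [1..3]={S}  "bba"
  [0..3]=∅  "bbba"

S ∉ T[0,3] ⇒ NO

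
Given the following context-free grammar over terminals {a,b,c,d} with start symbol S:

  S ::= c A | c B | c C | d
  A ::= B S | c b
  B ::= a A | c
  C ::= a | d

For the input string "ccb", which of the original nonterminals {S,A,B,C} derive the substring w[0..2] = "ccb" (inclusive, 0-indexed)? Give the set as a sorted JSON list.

CNF form of G:
  S -> T0 A | T0 B | T0 C | d
  A -> B S | T0 T1
  B -> T2 A | c
  C -> a | d
  T0 -> c
  T1 -> b
  T2 -> a

Fill CYK table bottom-up — only the sub-triangle for w[0..2]:
  [0..0]={B,T0}  "c"  orig:{B}
  [1..1]={B,T0}  "c"  orig:{B}
  [2..2]={T1}  "b"  orig:{}
  [0..1]={S}  "cc"
  [1..2]={A}  "cb"
  [0..2]={S}  "ccb"

Original NTs in T[0,2] deriving "ccb": ["S"]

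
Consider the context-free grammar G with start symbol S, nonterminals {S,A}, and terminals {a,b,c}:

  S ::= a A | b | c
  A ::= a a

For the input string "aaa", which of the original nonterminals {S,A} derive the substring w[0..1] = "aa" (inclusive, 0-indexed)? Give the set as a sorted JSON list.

Convert to CNF:
  S -> T0 A | b | c
  A -> T0 T0
  T0 -> a

CYK fill — only the sub-triangle for w[0..1]:
  cell(0,0) a: {T0}  orig:{}
  cell(1,1) a: {T0}  orig:{}
  cell(0,1) aa: {A}

Original NTs in T[0,1] deriving "aa": ["A"]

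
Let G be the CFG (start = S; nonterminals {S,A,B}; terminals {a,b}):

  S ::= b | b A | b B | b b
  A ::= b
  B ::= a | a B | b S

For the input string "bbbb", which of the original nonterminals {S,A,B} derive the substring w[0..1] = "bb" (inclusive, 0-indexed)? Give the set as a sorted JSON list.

Convert to CNF:
  S -> T1 A | T1 B | T1 T1 | b
  A -> b
  B -> T0 B | T1 S | a
  T0 -> a
  T1 -> b

CYK fill — only the sub-triangle for w[0..1]:
  [0..0]={A,S,T1}  "b"  orig:{A,S}
  [1..1]={A,S,T1}  "b"  orig:{A,S}
  [0..1]={B,S}  "bb"

Original NTs in T[0,1] deriving "bb": ["B", "S"]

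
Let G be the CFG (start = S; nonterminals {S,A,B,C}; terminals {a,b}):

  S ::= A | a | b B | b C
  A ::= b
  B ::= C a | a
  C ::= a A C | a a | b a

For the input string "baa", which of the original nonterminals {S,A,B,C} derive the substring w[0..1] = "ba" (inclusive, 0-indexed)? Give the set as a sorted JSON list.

Convert to CNF:
  S -> T1 B | T1 C | a | b
  A -> b
  B -> C T0 | a
  C -> T0 T0 | T0 X2 | T1 T0
  T0 -> a
  T1 -> b
  X2 -> A C

CYK table (by increasing span), restricted to cells inside w[0..1]:
  T[0,0] 'b' = {A,S,T1}  orig:{A,S}
  T[1,1] 'a' = {B,S,T0}  orig:{B,S}
  T[0,1] 'ba' = {C,S}

Original NTs in T[0,1] deriving "ba": ["C", "S"]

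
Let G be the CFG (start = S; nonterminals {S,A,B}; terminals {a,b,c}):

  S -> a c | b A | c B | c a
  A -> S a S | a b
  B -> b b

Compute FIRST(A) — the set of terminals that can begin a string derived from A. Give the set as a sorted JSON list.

FIRST sets, iterate to fixpoint:
iter 1:
  A via A→a b: +{a}
  B via B→b b: +{b}
  S via S→a c: +{a}
  S via S→b A: +{b}
  S via S→c B: +{c}
  FIRST(S)={a,b,c}  FIRST(A)={a}  FIRST(B)={b}
iter 2:
  A via A→S a S: +{b,c}
  FIRST(S)={a,b,c}  FIRST(A)={a,b,c}  FIRST(B)={b}
iter 3: done
  FIRST(S)={a,b,c}  FIRST(A)={a,b,c}  FIRST(B)={b}

FIRST(A) = ["a", "b", "c"]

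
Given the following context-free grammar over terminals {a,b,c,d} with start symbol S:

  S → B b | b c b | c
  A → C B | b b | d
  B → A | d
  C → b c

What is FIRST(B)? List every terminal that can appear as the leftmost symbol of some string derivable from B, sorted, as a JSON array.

FIRST sets, iterate to fixpoint:
[1]
  A via A→b b: +{b}
  A via A→d: +{d}
  B via B→A: +{b,d}
  C via C→b c: +{b}
  S via S→B b: +{b,d}
  S via S→c: +{c}
  FIRST(S)={b,c,d}  FIRST(A)={b,d}  FIRST(B)={b,d}  FIRST(C)={b}
[2] (stable)
  FIRST(S)={b,c,d}  FIRST(A)={b,d}  FIRST(B)={b,d}  FIRST(C)={b}

FIRST(B) = ["b", "d"]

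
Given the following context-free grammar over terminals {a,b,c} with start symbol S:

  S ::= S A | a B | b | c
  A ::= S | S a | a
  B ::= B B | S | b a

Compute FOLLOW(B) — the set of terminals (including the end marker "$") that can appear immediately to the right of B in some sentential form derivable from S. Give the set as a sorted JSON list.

Compute FIRST by fixpoint:
[1]
  A via A→a: +{a}
  B via B→b a: +{b}
  S via S→a B: +{a}
  S via S→b: +{b}
  S via S→c: +{c}
  FIRST[S]={a,b,c}  FIRST[A]={a}  FIRST[B]={b}
[2]
  A via A→S: +{b,c}
  B via B→S: +{a,c}
  FIRST[S]={a,b,c}  FIRST[A]={a,b,c}  FIRST[B]={a,b,c}
[3] (stable)
  FIRST[S]={a,b,c}  FIRST[A]={a,b,c}  FIRST[B]={a,b,c}

Compute FOLLOW by fixpoint:
FOLLOW(S) := {$}
pass 1:
  A→S a: FOLLOW(S) ⊇ FIRST(a) = {a}; new: +{a}
  B→B B: FOLLOW(B) ⊇ FIRST(B) = {a,b,c}; new: +{a,b,c}
  B→S: FOLLOW(S) ⊇ FOLLOW(B) ⊇ {a,b,c}; new: +{b,c}
  S→S A: FOLLOW(A) ⊇ FOLLOW(S) ⊇ {$,a,b,c}; new: +{$,a,b,c}
  S→a B: FOLLOW(B) ⊇ FOLLOW(S) ⊇ {$,a,b,c}; new: +{$}
  FOLLOW[S]={$,a,b,c}  FOLLOW[A]={$,a,b,c}  FOLLOW[B]={$,a,b,c}
pass 2: — fixpoint
  FOLLOW[S]={$,a,b,c}  FOLLOW[A]={$,a,b,c}  FOLLOW[B]={$,a,b,c}

FOLLOW(B) = ["$", "a", "b", "c"]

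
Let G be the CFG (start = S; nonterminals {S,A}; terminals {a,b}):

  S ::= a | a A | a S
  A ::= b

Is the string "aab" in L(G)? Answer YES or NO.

Convert to CNF:
  S -> T0 A | T0 S | a
  A -> b
  T0 -> a

CYK table (by increasing span):
  [0..0]={S,T0}  "a"  orig:{S}
  [1..1]={S,T0}  "a"  orig:{S}
  [2..2]={A}  "b"
  [0..1]={S}  "aa"
  [1..2]={S}  "ab"
  [0..2]={S}  "aab"

S ∈ T[0,2] ⇒ YES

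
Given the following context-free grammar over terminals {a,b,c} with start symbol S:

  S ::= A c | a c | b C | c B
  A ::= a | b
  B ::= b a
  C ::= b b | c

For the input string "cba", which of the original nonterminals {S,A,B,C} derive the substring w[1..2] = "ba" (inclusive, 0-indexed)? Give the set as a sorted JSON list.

Convert to CNF:
  S -> A T2 | T0 C | T1 T2 | T2 B
  A -> a | b
  B -> T0 T1
  C -> T0 T0 | c
  T0 -> b
  T1 -> a
  T2 -> c

CYK fill (cells [i..j] with 1 ≤ i ≤ j ≤ 2 only):
  T[1,1] 'b' = {A,T0}  orig:{A}
  T[2,2] 'a' = {A,T1}  orig:{A}
  T[1,2] 'ba' = {B}

Original NTs in T[1,2] deriving "ba": ["B"]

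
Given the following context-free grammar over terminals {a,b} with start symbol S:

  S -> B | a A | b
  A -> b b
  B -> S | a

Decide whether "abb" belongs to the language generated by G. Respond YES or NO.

CNF form of G:
  S -> T1 A | a | b
  A -> T0 T0
  B -> T1 A | a | b
  T0 -> b
  T1 -> a

CYK table (by increasing span):
  cell(0,0) a: {B,S,T1}  orig:{B,S}
  cell(1,1) b: {B,S,T0}  orig:{B,S}
  cell(2,2) b: {B,S,T0}  orig:{B,S}
  cell(0,1) ab: ∅
  cell(1,2) bb: {A}
  cell(0,2) abb: {B,S}

S ∈ T[0,2] ⇒ YES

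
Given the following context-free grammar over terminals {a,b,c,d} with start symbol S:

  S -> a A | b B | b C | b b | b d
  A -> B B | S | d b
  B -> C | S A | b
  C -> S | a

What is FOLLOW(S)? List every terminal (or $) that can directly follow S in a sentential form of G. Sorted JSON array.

Compute FIRST by fixpoint:
pass 1:
  A via A→d b: +{d}
  B via B→b: +{b}
  C via C→a: +{a}
  S via S→a A: +{a}
  S via S→b B: +{b}
  FIRST[S]={a,b}  FIRST[A]={d}  FIRST[B]={b}  FIRST[C]={a}
pass 2:
  A via A→B B: +{b}
  A via A→S: +{a}
  B via B→C: +{a}
  C via C→S: +{b}
  FIRST[S]={a,b}  FIRST[A]={a,b,d}  FIRST[B]={a,b}  FIRST[C]={a,b}
pass 3: (stable)
  FIRST[S]={a,b}  FIRST[A]={a,b,d}  FIRST[B]={a,b}  FIRST[C]={a,b}

Compute FOLLOW by fixpoint:
FOLLOW(S) := {$}
iter 1:
  A→B B: FOLLOW(B) ⊇ FIRST(B) = {a,b}; new: +{a,b}
  B→C: FOLLOW(C) ⊇ FOLLOW(B) ⊇ {a,b}; new: +{a,b}
  B→S A: FOLLOW(S) ⊇ FIRST(A) = {a,b,d}; new: +{a,b,d}
  B→S A: FOLLOW(A) ⊇ FOLLOW(B) ⊇ {a,b}; new: +{a,b}
  S→a A: FOLLOW(A) ⊇ FOLLOW(S) ⊇ {$,a,b,d}; new: +{$,d}
  S→b B: FOLLOW(B) ⊇ FOLLOW(S) ⊇ {$,a,b,d}; new: +{$,d}
  S→b C: FOLLOW(C) ⊇ FOLLOW(S) ⊇ {$,a,b,d}; new: +{$,d}
  FOLLOW[S]={$,a,b,d}  FOLLOW[A]={$,a,b,d}  FOLLOW[B]={$,a,b,d}  FOLLOW[C]={$,a,b,d}
iter 2: (no change)
  FOLLOW[S]={$,a,b,d}  FOLLOW[A]={$,a,b,d}  FOLLOW[B]={$,a,b,d}  FOLLOW[C]={$,a,b,d}

FOLLOW(S) = ["$", "a", "b", "d"]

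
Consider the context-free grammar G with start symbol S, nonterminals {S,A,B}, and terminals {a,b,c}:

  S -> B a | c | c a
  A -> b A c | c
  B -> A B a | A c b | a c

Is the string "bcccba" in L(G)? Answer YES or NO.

Convert to CNF:
  S -> B T2 | T1 T2 | c
  A -> T0 X3 | c
  B -> A X4 | A X5 | T2 T1
  T0 -> b
  T1 -> c
  T2 -> a
  X3 -> A T1
  X4 -> B T2
  X5 -> T1 T0

Fill CYK table bottom-up:
  T[0,0] 'b' = {T0}  orig:{}
  T[1,1] 'c' = {A,S,T1}  orig:{A,S}
  T[2,2] 'c' = {A,S,T1}  orig:{A,S}
  T[3,3] 'c' = {A,S,T1}  orig:{A,S}
  T[4,4] 'b' = {T0}  orig:{}
  T[5,5] 'a' = {T2}  orig:{}
  T[0,1] 'bc' = ∅
  T[1,2] 'cc' = {X3}  orig:{}
  T[2,3] 'cc' = {X3}  orig:{}
  T[3,4] 'cb' = {X5}  orig:{}
  T[4,5] 'ba' = ∅
  T[0,2] 'bcc' = {A}
  T[1,3] 'ccc' = ∅
  T[2,4] 'ccb' = {B}
  T[3,5] 'cba' = ∅
  T[0,3] 'bccc' = {X3}  orig:{}
  T[1,4] 'cccb' = ∅
  T[2,5] 'ccba' = {S,X4}  orig:{S}
  T[0,4] 'bcccb' = {B}
  T[1,5] 'cccba' = {B}
  T[0,5] 'bcccba' = {S,X4}  orig:{S}

S ∈ T[0,5] ⇒ YES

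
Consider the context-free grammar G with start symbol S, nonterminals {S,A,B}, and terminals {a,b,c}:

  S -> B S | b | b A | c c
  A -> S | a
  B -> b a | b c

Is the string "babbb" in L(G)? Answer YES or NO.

Convert to CNF:
  S -> B S | T0 A | T1 T1 | b
  A -> B S | T0 A | T1 T1 | a | b
  B -> T0 T1 | T0 T2
  T0 -> b
  T1 -> c
  T2 -> a

CYK table (by increasing span):
  cell(0,0) b: {A,S,T0}  orig:{A,S}
  cell(1,1) a: {A,T2}  orig:{A}
  cell(2,2) b: {A,S,T0}  orig:{A,S}
  cell(3,3) b: {A,S,T0}  orig:{A,S}
  cell(4,4) b: {A,S,T0}  orig:{A,S}
  cell(0,1) ba: {A,B,S}
  cell(1,2) ab: ∅
  cell(2,3) bb: {A,S}
  cell(3,4) bb: {A,S}
  cell(0,2) bab: {A,S}
  cell(1,3) abb: ∅
  cell(2,4) bbb: {A,S}
  cell(0,3) babb: {A,S}
  cell(1,4) abbb: ∅
  cell(0,4) babbb: {A,S}

S ∈ T[0,4] ⇒ YES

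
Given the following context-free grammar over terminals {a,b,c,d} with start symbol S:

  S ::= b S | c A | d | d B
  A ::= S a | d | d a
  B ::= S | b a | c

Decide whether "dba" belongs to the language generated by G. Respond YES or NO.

Convert to CNF:
  S -> T1 B | T2 S | T3 A | d
  A -> S T0 | T1 T0 | d
  B -> T1 B | T2 S | T2 T0 | T3 A | c | d
  T0 -> a
  T1 -> d
  T2 -> b
  T3 -> c

CYK table (by increasing span):
  T[0,0] 'd' = {A,B,S,T1}  orig:{A,B,S}
  T[1,1] 'b' = {T2}  orig:{}
  T[2,2] 'a' = {T0}  orig:{}
  T[0,1] 'db' = ∅
  T[1,2] 'ba' = {B}
  T[0,2] 'dba' = {B,S}

S ∈ T[0,2] ⇒ YES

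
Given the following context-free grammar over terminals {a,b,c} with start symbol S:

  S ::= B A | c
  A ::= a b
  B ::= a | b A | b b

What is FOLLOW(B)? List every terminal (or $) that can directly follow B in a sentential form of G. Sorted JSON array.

FIRST sets, iterate to fixpoint:
pass 1:
  A via A→a b: +{a}
  B via B→a: +{a}
  B via B→b A: +{b}
  S via S→B A: +{a,b}
  S via S→c: +{c}
  FIRST[S]={a,b,c}  FIRST[A]={a}  FIRST[B]={a,b}
pass 2: done
  FIRST[S]={a,b,c}  FIRST[A]={a}  FIRST[B]={a,b}

FOLLOW iteration:
FOLLOW(S) := {$}
[1]
  S→B A: FOLLOW(B) ⊇ FIRST(A) = {a}; new: +{a}
  S→B A: FOLLOW(A) ⊇ FOLLOW(S) ⊇ {$}; new: +{$}
  FOLLOW[S]={$}  FOLLOW[A]={$}  FOLLOW[B]={a}
[2]
  B→b A: FOLLOW(A) ⊇ FOLLOW(B) ⊇ {a}; new: +{a}
  FOLLOW[S]={$}  FOLLOW[A]={$,a}  FOLLOW[B]={a}
[3] — fixpoint
  FOLLOW[S]={$}  FOLLOW[A]={$,a}  FOLLOW[B]={a}

FOLLOW(B) = ["a"]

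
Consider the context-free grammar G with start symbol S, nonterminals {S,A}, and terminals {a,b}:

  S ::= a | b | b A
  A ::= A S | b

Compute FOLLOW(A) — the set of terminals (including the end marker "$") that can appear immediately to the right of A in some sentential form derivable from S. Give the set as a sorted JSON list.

FIRST sets, iterate to fixpoint:
iter 1:
  A via A→b: +{b}
  S via S→a: +{a}
  S via S→b: +{b}
  FIRST[S]={a,b}  FIRST[A]={b}
iter 2: (no change)
  FIRST[S]={a,b}  FIRST[A]={b}

Compute FOLLOW by fixpoint:
initialize: $ ∈ FOLLOW(S)
round 1:
  A→A S: FOLLOW(A) ⊇ FIRST(S) = {a,b}; new: +{a,b}
  A→A S: FOLLOW(S) ⊇ FOLLOW(A) ⊇ {a,b}; new: +{a,b}
  S→b A: FOLLOW(A) ⊇ FOLLOW(S) ⊇ {$,a,b}; new: +{$}
  S: {$,a,b}  A: {$,a,b}
round 2: done
  S: {$,a,b}  A: {$,a,b}

FOLLOW(A) = ["$", "a", "b"]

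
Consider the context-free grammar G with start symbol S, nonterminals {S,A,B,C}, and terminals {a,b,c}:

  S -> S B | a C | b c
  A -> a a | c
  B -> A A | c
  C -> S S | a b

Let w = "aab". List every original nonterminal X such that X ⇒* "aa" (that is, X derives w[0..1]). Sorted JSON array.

Convert to CNF:
  S -> S B | T0 C | T1 T2
  A -> T0 T0 | c
  B -> A A | c
  C -> S S | T0 T1
  T0 -> a
  T1 -> b
  T2 -> c

CYK table (by increasing span) — only the sub-triangle for w[0..1]:
  T[0,0] 'a' = {T0}  orig:{}
  T[1,1] 'a' = {T0}  orig:{}
  T[0,1] 'aa' = {A}

Original NTs in T[0,1] deriving "aa": ["A"]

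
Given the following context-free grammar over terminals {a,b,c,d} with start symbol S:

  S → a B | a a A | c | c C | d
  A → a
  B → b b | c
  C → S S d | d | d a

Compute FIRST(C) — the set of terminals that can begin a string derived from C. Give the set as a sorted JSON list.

FIRST iteration:
round 1:
  A via A→a: +{a}
  B via B→b b: +{b}
  B via B→c: +{c}
  C via C→d: +{d}
  S via S→a B: +{a}
  S via S→c: +{c}
  S via S→d: +{d}
  FIRST[S]={a,c,d}  FIRST[A]={a}  FIRST[B]={b,c}  FIRST[C]={d}
round 2:
  C via C→S S d: +{a,c}
  FIRST[S]={a,c,d}  FIRST[A]={a}  FIRST[B]={b,c}  FIRST[C]={a,c,d}
round 3: (stable)
  FIRST[S]={a,c,d}  FIRST[A]={a}  FIRST[B]={b,c}  FIRST[C]={a,c,d}

FIRST(C) = ["a", "c", "d"]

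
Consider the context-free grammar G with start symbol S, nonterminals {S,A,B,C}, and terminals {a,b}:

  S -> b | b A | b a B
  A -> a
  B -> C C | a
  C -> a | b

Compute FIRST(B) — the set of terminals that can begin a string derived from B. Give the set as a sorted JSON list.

FIRST iteration:
pass 1:
  A via A→a: +{a}
  B via B→a: +{a}
  C via C→a: +{a}
  C via C→b: +{b}
  S via S→b: +{b}
  FIRST(S)={b}  FIRST(A)={a}  FIRST(B)={a}  FIRST(C)={a,b}
pass 2:
  B via B→C C: +{b}
  FIRST(S)={b}  FIRST(A)={a}  FIRST(B)={a,b}  FIRST(C)={a,b}
pass 3: (stable)
  FIRST(S)={b}  FIRST(A)={a}  FIRST(B)={a,b}  FIRST(C)={a,b}

FIRST(B) = ["a", "b"]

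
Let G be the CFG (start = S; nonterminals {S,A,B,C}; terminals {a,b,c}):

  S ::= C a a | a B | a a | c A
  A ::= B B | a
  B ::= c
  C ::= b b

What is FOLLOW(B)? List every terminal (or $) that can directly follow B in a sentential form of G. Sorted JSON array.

FIRST iteration:
pass 1:
  A via A→a: +{a}
  B via B→c: +{c}
  C via C→b b: +{b}
  S via S→C a a: +{b}
  S via S→a B: +{a}
  S via S→c A: +{c}
  FIRST(S)={a,b,c}  FIRST(A)={a}  FIRST(B)={c}  FIRST(C)={b}
pass 2:
  A via A→B B: +{c}
  FIRST(S)={a,b,c}  FIRST(A)={a,c}  FIRST(B)={c}  FIRST(C)={b}
pass 3: — fixpoint
  FIRST(S)={a,b,c}  FIRST(A)={a,c}  FIRST(B)={c}  FIRST(C)={b}

FOLLOW iteration:
initialize: $ ∈ FOLLOW(S)
pass 1:
  A→B B: FOLLOW(B) ⊇ FIRST(B) = {c}; new: +{c}
  S→C a a: FOLLOW(C) ⊇ FIRST(a) = {a}; new: +{a}
  S→a B: FOLLOW(B) ⊇ FOLLOW(S) ⊇ {$}; new: +{$}
  S→c A: FOLLOW(A) ⊇ FOLLOW(S) ⊇ {$}; new: +{$}
  S: {$}  A: {$}  B: {$,c}  C: {a}
pass 2: (stable)
  S: {$}  A: {$}  B: {$,c}  C: {a}

FOLLOW(B) = ["$", "c"]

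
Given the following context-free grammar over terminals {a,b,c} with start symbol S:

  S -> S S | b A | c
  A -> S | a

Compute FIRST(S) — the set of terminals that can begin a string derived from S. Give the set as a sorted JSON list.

Compute FIRST by fixpoint:
iter 1:
  A via A→a: +{a}
  S via S→b A: +{b}
  S via S→c: +{c}
  FIRST(S)={b,c}  FIRST(A)={a}
iter 2:
  A via A→S: +{b,c}
  FIRST(S)={b,c}  FIRST(A)={a,b,c}
iter 3: done
  FIRST(S)={b,c}  FIRST(A)={a,b,c}

FIRST(S) = ["b", "c"]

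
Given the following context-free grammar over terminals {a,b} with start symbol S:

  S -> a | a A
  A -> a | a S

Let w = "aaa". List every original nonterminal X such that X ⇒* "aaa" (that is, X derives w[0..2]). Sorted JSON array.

Convert to CNF:
  S -> T0 A | a
  A -> T0 S | a
  T0 -> a

CYK table (by increasing span) — only the sub-triangle for w[0..2]:
  cell(0,0) a: {A,S,T0}  orig:{A,S}
  cell(1,1) a: {A,S,T0}  orig:{A,S}
  cell(2,2) a: {A,S,T0}  orig:{A,S}
  cell(0,1) aa: {A,S}
  cell(1,2) aa: {A,S}
  cell(0,2) aaa: {A,S}

Original NTs in T[0,2] deriving "aaa": ["A", "S"]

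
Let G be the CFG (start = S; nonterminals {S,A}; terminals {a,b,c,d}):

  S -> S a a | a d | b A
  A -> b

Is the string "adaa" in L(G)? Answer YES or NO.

CNF form of G:
  S -> S X3 | T0 T1 | T2 A
  A -> b
  T0 -> a
  T1 -> d
  T2 -> b
  X3 -> T0 T0

Fill CYK table bottom-up:
  cell(0,0) a: {T0}  orig:{}
  cell(1,1) d: {T1}  orig:{}
  cell(2,2) a: {T0}  orig:{}
  cell(3,3) a: {T0}  orig:{}
  cell(0,1) ad: {S}
  cell(1,2) da: ∅
  cell(2,3) aa: {X3}  orig:{}
  cell(0,2) ada: ∅
  cell(1,3) daa: ∅
  cell(0,3) adaa: {S}

S ∈ T[0,3] ⇒ YES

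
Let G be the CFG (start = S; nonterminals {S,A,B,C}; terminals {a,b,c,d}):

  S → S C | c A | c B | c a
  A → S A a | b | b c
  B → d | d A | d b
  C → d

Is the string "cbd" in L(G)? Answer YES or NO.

Convert to CNF:
  S -> S C | T2 A | T2 B | T2 T0
  A -> S X4 | T1 T2 | b
  B -> T3 A | T3 T1 | d
  C -> d
  T0 -> a
  T1 -> b
  T2 -> c
  T3 -> d
  X4 -> A T0

Fill CYK table bottom-up:
  T[0,0] 'c' = {T2}  orig:{}
  T[1,1] 'b' = {A,T1}  orig:{A}
  T[2,2] 'd' = {B,C,T3}  orig:{B,C}
  T[0,1] 'cb' = {S}
  T[1,2] 'bd' = ∅
  T[0,2] 'cbd' = {S}

S ∈ T[0,2] ⇒ YES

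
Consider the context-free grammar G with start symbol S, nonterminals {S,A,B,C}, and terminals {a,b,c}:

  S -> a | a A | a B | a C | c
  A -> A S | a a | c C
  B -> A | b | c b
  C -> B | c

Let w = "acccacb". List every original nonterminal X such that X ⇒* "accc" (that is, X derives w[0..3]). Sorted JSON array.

Convert to CNF:
  S -> T0 A | T0 B | T0 C | a | c
  A -> A S | T0 T0 | T1 C
  B -> A S | T0 T0 | T1 C | T1 T2 | b
  C -> A S | T0 T0 | T1 C | T1 T2 | b | c
  T0 -> a
  T1 -> c
  T2 -> b

CYK fill (cells [i..j] with 0 ≤ i ≤ j ≤ 3 only):
  [0..0]={S,T0}  "a"  orig:{S}
  [1..1]={C,S,T1}  "c"  orig:{C,S}
  [2..2]={C,S,T1}  "c"  orig:{C,S}
  [3..3]={C,S,T1}  "c"  orig:{C,S}
  [0..1]={S}  "ac"
  [1..2]={A,B,C}  "cc"
  [2..3]={A,B,C}  "cc"
  [0..2]={S}  "acc"
  [1..3]={A,B,C}  "ccc"
  [0..3]={S}  "accc"

Original NTs in T[0,3] deriving "accc": ["S"]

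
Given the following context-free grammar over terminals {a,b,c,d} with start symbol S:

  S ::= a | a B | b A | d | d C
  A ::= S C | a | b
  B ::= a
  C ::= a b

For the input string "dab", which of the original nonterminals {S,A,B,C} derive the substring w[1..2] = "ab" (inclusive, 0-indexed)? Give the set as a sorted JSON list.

CNF form of G:
  S -> T0 B | T1 A | T2 C | a | d
  A -> S C | a | b
  B -> a
  C -> T0 T1
  T0 -> a
  T1 -> b
  T2 -> d

CYK table (by increasing span) — only the sub-triangle for w[1..2]:
  [1..1]={A,B,S,T0}  "a"  orig:{A,B,S}
  [2..2]={A,T1}  "b"  orig:{A}
  [1..2]={C}  "ab"

Original NTs in T[1,2] deriving "ab": ["C"]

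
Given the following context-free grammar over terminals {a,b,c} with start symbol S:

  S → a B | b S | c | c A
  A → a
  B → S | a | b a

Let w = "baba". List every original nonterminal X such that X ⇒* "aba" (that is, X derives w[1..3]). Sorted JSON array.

CNF form of G:
  S -> T0 B | T1 S | T2 A | c
  A -> a
  B -> T0 B | T1 S | T1 T0 | T2 A | a | c
  T0 -> a
  T1 -> b
  T2 -> c

CYK table (by increasing span) (cells [i..j] with 1 ≤ i ≤ j ≤ 3 only):
  cell(1,1) a: {A,B,T0}  orig:{A,B}
  cell(2,2) b: {T1}  orig:{}
  cell(3,3) a: {A,B,T0}  orig:{A,B}
  cell(1,2) ab: ∅
  cell(2,3) ba: {B}
  cell(1,3) aba: {B,S}

Original NTs in T[1,3] deriving "aba": ["B", "S"]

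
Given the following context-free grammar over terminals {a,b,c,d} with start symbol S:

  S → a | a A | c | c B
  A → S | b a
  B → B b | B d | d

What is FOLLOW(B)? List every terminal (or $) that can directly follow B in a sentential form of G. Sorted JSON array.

FIRST iteration:
round 1:
  A via A→b a: +{b}
  B via B→d: +{d}
  S via S→a: +{a}
  S via S→c: +{c}
  FIRST[S]={a,c}  FIRST[A]={b}  FIRST[B]={d}
round 2:
  A via A→S: +{a,c}
  FIRST[S]={a,c}  FIRST[A]={a,b,c}  FIRST[B]={d}
round 3: done
  FIRST[S]={a,c}  FIRST[A]={a,b,c}  FIRST[B]={d}

FOLLOW sets:
FOLLOW(S) := {$}
pass 1:
  B→B b: FOLLOW(B) ⊇ FIRST(b) = {b}; new: +{b}
  B→B d: FOLLOW(B) ⊇ FIRST(d) = {d}; new: +{d}
  S→a A: FOLLOW(A) ⊇ FOLLOW(S) ⊇ {$}; new: +{$}
  S→c B: FOLLOW(B) ⊇ FOLLOW(S) ⊇ {$}; new: +{$}
  FOLLOW(S)={$}  FOLLOW(A)={$}  FOLLOW(B)={$,b,d}
pass 2: done
  FOLLOW(S)={$}  FOLLOW(A)={$}  FOLLOW(B)={$,b,d}

FOLLOW(B) = ["$", "b", "d"]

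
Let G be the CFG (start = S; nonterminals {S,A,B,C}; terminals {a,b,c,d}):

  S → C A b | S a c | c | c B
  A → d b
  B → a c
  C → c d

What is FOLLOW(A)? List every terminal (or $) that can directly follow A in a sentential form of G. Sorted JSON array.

FIRST iteration:
round 1:
  A via A→d b: +{d}
  B via B→a c: +{a}
  C via C→c d: +{c}
  S via S→C A b: +{c}
  FIRST(S)={c}  FIRST(A)={d}  FIRST(B)={a}  FIRST(C)={c}
round 2: — fixpoint
  FIRST(S)={c}  FIRST(A)={d}  FIRST(B)={a}  FIRST(C)={c}

FOLLOW iteration:
initialize: $ ∈ FOLLOW(S)
iter 1:
  S→C A b: FOLLOW(C) ⊇ FIRST(A) = {d}; new: +{d}
  S→C A b: FOLLOW(A) ⊇ FIRST(b) = {b}; new: +{b}
  S→S a c: FOLLOW(S) ⊇ FIRST(a) = {a}; new: +{a}
  S→c B: FOLLOW(B) ⊇ FOLLOW(S) ⊇ {$,a}; new: +{$,a}
  S: {$,a}  A: {b}  B: {$,a}  C: {d}
iter 2: — fixpoint
  S: {$,a}  A: {b}  B: {$,a}  C: {d}

FOLLOW(A) = ["b"]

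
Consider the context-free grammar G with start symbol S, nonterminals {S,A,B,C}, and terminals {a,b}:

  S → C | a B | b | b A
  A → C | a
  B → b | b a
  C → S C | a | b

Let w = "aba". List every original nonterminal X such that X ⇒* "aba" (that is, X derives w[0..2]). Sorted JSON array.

CNF form of G:
  S -> S C | T0 A | T1 B | a | b
  A -> S C | a | b
  B -> T0 T1 | b
  C -> S C | a | b
  T0 -> b
  T1 -> a

Fill CYK table bottom-up — only the sub-triangle for w[0..2]:
  T[0,0] 'a' = {A,C,S,T1}  orig:{A,C,S}
  T[1,1] 'b' = {A,B,C,S,T0}  orig:{A,B,C,S}
  T[2,2] 'a' = {A,C,S,T1}  orig:{A,C,S}
  T[0,1] 'ab' = {A,C,S}
  T[1,2] 'ba' = {A,B,C,S}
  T[0,2] 'aba' = {A,C,S}

Original NTs in T[0,2] deriving "aba": ["A", "C", "S"]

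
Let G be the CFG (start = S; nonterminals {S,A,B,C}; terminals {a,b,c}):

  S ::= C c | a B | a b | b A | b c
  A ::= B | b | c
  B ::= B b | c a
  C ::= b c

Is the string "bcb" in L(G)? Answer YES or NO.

CNF form of G:
  S -> C T1 | T0 A | T0 T1 | T2 B | T2 T0
  A -> B T0 | T1 T2 | b | c
  B -> B T0 | T1 T2
  C -> T0 T1
  T0 -> b
  T1 -> c
  T2 -> a

CYK table (by increasing span):
  cell(0,0) b: {A,T0}  orig:{A}
  cell(1,1) c: {A,T1}  orig:{A}
  cell(2,2) b: {A,T0}  orig:{A}
  cell(0,1) bc: {C,S}
  cell(1,2) cb: ∅
  cell(0,2) bcb: ∅

S ∉ T[0,2] ⇒ NO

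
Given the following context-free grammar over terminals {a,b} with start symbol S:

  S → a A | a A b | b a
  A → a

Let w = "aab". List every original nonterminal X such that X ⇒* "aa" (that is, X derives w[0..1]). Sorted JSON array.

Convert to CNF:
  S -> T0 A | T0 X2 | T1 T0
  A -> a
  T0 -> a
  T1 -> b
  X2 -> A T1

Fill CYK table bottom-up, restricted to cells inside w[0..1]:
  T[0,0] 'a' = {A,T0}  orig:{A}
  T[1,1] 'a' = {A,T0}  orig:{A}
  T[0,1] 'aa' = {S}

Original NTs in T[0,1] deriving "aa": ["S"]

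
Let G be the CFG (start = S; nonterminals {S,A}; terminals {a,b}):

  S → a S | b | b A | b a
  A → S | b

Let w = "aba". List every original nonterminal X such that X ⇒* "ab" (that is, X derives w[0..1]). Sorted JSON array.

Convert to CNF:
  S -> T0 S | T1 A | T1 T0 | b
  A -> T0 S | T1 A | T1 T0 | b
  T0 -> a
  T1 -> b

Fill CYK table bottom-up (cells [i..j] with 0 ≤ i ≤ j ≤ 1 only):
  [0..0]={T0}  "a"  orig:{}
  [1..1]={A,S,T1}  "b"  orig:{A,S}
  [0..1]={A,S}  "ab"

Original NTs in T[0,1] deriving "ab": ["A", "S"]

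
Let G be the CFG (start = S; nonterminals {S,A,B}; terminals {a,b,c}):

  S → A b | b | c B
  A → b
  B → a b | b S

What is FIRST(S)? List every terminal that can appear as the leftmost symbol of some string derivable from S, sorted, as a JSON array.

Compute FIRST by fixpoint:
iter 1:
  A via A→b: +{b}
  B via B→a b: +{a}
  B via B→b S: +{b}
  S via S→A b: +{b}
  S via S→c B: +{c}
  FIRST(S)={b,c}  FIRST(A)={b}  FIRST(B)={a,b}
iter 2: (stable)
  FIRST(S)={b,c}  FIRST(A)={b}  FIRST(B)={a,b}

FIRST(S) = ["b", "c"]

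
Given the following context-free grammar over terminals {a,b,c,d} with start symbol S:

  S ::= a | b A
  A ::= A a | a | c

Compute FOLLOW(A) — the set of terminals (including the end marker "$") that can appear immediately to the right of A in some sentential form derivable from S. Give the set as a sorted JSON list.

Compute FIRST by fixpoint:
iter 1:
  A via A→a: +{a}
  A via A→c: +{c}
  S via S→a: +{a}
  S via S→b A: +{b}
  FIRST(S)={a,b}  FIRST(A)={a,c}
iter 2: done
  FIRST(S)={a,b}  FIRST(A)={a,c}

FOLLOW iteration:
initialize: $ ∈ FOLLOW(S)
[1]
  A→A a: FOLLOW(A) ⊇ FIRST(a) = {a}; new: +{a}
  S→b A: FOLLOW(A) ⊇ FOLLOW(S) ⊇ {$}; new: +{$}
  S: {$}  A: {$,a}
[2] done
  S: {$}  A: {$,a}

FOLLOW(A) = ["$", "a"]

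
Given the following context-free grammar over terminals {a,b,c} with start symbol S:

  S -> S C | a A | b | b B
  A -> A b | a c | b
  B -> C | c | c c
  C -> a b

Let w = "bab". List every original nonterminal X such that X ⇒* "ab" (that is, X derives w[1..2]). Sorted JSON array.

Convert to CNF:
  S -> S C | T0 B | T1 A | b
  A -> A T0 | T1 T2 | b
  B -> T1 T0 | T2 T2 | c
  C -> T1 T0
  T0 -> b
  T1 -> a
  T2 -> c

CYK fill (cells [i..j] with 1 ≤ i ≤ j ≤ 2 only):
  T[1,1] 'a' = {T1}  orig:{}
  T[2,2] 'b' = {A,S,T0}  orig:{A,S}
  T[1,2] 'ab' = {B,C,S}

Original NTs in T[1,2] deriving "ab": ["B", "C", "S"]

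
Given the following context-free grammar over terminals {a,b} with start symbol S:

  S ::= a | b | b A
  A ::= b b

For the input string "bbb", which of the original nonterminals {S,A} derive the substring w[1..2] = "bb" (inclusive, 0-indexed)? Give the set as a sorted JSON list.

Convert to CNF:
  S -> T0 A | a | b
  A -> T0 T0
  T0 -> b

CYK table (by increasing span), restricted to cells inside w[1..2]:
  [1..1]={S,T0}  "b"  orig:{S}
  [2..2]={S,T0}  "b"  orig:{S}
  [1..2]={A}  "bb"

Original NTs in T[1,2] deriving "bb": ["A"]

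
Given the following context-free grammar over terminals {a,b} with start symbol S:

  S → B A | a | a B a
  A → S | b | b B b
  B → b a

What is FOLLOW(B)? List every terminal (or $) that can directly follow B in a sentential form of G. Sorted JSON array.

Compute FIRST by fixpoint:
[1]
  A via A→b: +{b}
  B via B→b a: +{b}
  S via S→B A: +{b}
  S via S→a: +{a}
  FIRST[S]={a,b}  FIRST[A]={b}  FIRST[B]={b}
[2]
  A via A→S: +{a}
  FIRST[S]={a,b}  FIRST[A]={a,b}  FIRST[B]={b}
[3] done
  FIRST[S]={a,b}  FIRST[A]={a,b}  FIRST[B]={b}

Compute FOLLOW by fixpoint:
seed FOLLOW(S) with $
round 1:
  A→b B b: FOLLOW(B) ⊇ FIRST(b) = {b}; new: +{b}
  S→B A: FOLLOW(B) ⊇ FIRST(A) = {a,b}; new: +{a}
  S→B A: FOLLOW(A) ⊇ FOLLOW(S) ⊇ {$}; new: +{$}
  FOLLOW[S]={$}  FOLLOW[A]={$}  FOLLOW[B]={a,b}
round 2: (no change)
  FOLLOW[S]={$}  FOLLOW[A]={$}  FOLLOW[B]={a,b}

FOLLOW(B) = ["a", "b"]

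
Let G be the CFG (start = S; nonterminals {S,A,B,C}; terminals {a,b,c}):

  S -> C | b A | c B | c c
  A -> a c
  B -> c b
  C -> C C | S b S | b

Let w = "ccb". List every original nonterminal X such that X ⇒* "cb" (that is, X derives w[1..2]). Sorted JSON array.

CNF form of G:
  S -> C C | S X4 | T1 B | T1 T1 | T2 A | b
  A -> T0 T1
  B -> T1 T2
  C -> C C | S X3 | b
  T0 -> a
  T1 -> c
  T2 -> b
  X3 -> T2 S
  X4 -> T2 S

CYK table (by increasing span) — only the sub-triangle for w[1..2]:
  [1..1]={T1}  "c"  orig:{}
  [2..2]={C,S,T2}  "b"  orig:{C,S}
  [1..2]={B}  "cb"

Original NTs in T[1,2] deriving "cb": ["B"]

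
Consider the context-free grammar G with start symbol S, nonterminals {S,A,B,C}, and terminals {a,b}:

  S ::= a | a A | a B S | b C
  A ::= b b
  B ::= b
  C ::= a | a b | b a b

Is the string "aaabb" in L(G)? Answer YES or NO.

CNF form of G:
  S -> T0 C | T1 A | T1 X3 | a
  A -> T0 T0
  B -> b
  C -> T0 X2 | T1 T0 | a
  T0 -> b
  T1 -> a
  X2 -> T1 T0
  X3 -> B S

Fill CYK table bottom-up:
  T[0,0] 'a' = {C,S,T1}  orig:{C,S}
  T[1,1] 'a' = {C,S,T1}  orig:{C,S}
  T[2,2] 'a' = {C,S,T1}  orig:{C,S}
  T[3,3] 'b' = {B,T0}  orig:{B}
  T[4,4] 'b' = {B,T0}  orig:{B}
  T[0,1] 'aa' = ∅
  T[1,2] 'aa' = ∅
  T[2,3] 'ab' = {C,X2}  orig:{C}
  T[3,4] 'bb' = {A}
  T[0,2] 'aaa' = ∅
  T[1,3] 'aab' = ∅
  T[2,4] 'abb' = {S}
  T[0,3] 'aaab' = ∅
  T[1,4] 'aabb' = ∅
  T[0,4] 'aaabb' = ∅

S ∉ T[0,4] ⇒ NO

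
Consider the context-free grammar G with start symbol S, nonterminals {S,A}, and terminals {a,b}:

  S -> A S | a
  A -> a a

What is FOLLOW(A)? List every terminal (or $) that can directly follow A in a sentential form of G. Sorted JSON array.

FIRST sets, iterate to fixpoint:
round 1:
  A via A→a a: +{a}
  S via S→A S: +{a}
  FIRST[S]={a}  FIRST[A]={a}
round 2: done
  FIRST[S]={a}  FIRST[A]={a}

FOLLOW iteration:
FOLLOW(S) := {$}
iter 1:
  S→A S: FOLLOW(A) ⊇ FIRST(S) = {a}; new: +{a}
  S: {$}  A: {a}
iter 2: (stable)
  S: {$}  A: {a}

FOLLOW(A) = ["a"]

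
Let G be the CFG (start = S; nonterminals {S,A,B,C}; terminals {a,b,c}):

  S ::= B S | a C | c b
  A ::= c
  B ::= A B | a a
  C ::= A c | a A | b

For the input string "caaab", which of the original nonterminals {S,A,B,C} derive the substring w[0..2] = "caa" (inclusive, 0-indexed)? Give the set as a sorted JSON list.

Convert to CNF:
  S -> B S | T0 C | T1 T2
  A -> c
  B -> A B | T0 T0
  C -> A T1 | T0 A | b
  T0 -> a
  T1 -> c
  T2 -> b

Fill CYK table bottom-up — only the sub-triangle for w[0..2]:
  [0..0]={A,T1}  "c"  orig:{A}
  [1..1]={T0}  "a"  orig:{}
  [2..2]={T0}  "a"  orig:{}
  [0..1]=∅  "ca"
  [1..2]={B}  "aa"
  [0..2]={B}  "caa"

Original NTs in T[0,2] deriving "caa": ["B"]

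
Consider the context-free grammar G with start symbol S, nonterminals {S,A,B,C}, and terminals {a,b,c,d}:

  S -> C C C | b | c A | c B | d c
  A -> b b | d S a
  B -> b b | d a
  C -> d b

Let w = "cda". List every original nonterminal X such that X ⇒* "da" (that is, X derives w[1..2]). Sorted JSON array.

CNF form of G:
  S -> C X5 | T1 T3 | T3 A | T3 B | b
  A -> T0 T0 | T1 X4
  B -> T0 T0 | T1 T2
  C -> T1 T0
  T0 -> b
  T1 -> d
  T2 -> a
  T3 -> c
  X4 -> S T2
  X5 -> C C

CYK table (by increasing span), restricted to cells inside w[1..2]:
  T[1,1] 'd' = {T1}  orig:{}
  T[2,2] 'a' = {T2}  orig:{}
  T[1,2] 'da' = {B}

Original NTs in T[1,2] deriving "da": ["B"]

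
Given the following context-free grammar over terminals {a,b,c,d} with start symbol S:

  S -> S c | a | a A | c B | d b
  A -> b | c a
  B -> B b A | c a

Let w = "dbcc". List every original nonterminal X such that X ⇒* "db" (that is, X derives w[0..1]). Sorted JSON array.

Convert to CNF:
  S -> S T0 | T0 B | T1 A | T3 T2 | a
  A -> T0 T1 | b
  B -> B X4 | T0 T1
  T0 -> c
  T1 -> a
  T2 -> b
  T3 -> d
  X4 -> T2 A

CYK fill — only the sub-triangle for w[0..1]:
  cell(0,0) d: {T3}  orig:{}
  cell(1,1) b: {A,T2}  orig:{A}
  cell(0,1) db: {S}

Original NTs in T[0,1] deriving "db": ["S"]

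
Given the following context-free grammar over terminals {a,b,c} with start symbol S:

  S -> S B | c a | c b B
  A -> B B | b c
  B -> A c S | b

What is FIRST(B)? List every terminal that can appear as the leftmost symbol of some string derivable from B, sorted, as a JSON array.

Compute FIRST by fixpoint:
pass 1:
  A via A→b c: +{b}
  B via B→A c S: +{b}
  S via S→c a: +{c}
  FIRST(S)={c}  FIRST(A)={b}  FIRST(B)={b}
pass 2: (no change)
  FIRST(S)={c}  FIRST(A)={b}  FIRST(B)={b}

FIRST(B) = ["b"]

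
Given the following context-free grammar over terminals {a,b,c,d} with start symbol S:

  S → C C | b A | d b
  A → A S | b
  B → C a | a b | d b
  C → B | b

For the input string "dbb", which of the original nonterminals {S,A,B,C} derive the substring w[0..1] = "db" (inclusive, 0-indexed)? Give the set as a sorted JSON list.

CNF form of G:
  S -> C C | T1 A | T2 T1
  A -> A S | b
  B -> C T0 | T0 T1 | T2 T1
  C -> C T0 | T0 T1 | T2 T1 | b
  T0 -> a
  T1 -> b
  T2 -> d

CYK table (by increasing span), restricted to cells inside w[0..1]:
  cell(0,0) d: {T2}  orig:{}
  cell(1,1) b: {A,C,T1}  orig:{A,C}
  cell(0,1) db: {B,C,S}

Original NTs in T[0,1] deriving "db": ["B", "C", "S"]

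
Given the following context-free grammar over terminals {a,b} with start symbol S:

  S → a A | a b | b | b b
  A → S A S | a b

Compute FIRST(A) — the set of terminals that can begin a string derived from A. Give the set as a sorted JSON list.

FIRST sets, iterate to fixpoint:
[1]
  A via A→a b: +{a}
  S via S→a A: +{a}
  S via S→b: +{b}
  S: {a,b}  A: {a}
[2]
  A via A→S A S: +{b}
  S: {a,b}  A: {a,b}
[3] — fixpoint
  S: {a,b}  A: {a,b}

FIRST(A) = ["a", "b"]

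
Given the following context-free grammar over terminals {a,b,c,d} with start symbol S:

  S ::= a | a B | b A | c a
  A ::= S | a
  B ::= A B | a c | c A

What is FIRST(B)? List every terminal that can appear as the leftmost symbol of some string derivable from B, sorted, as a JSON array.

Compute FIRST by fixpoint:
[1]
  A via A→a: +{a}
  B via B→A B: +{a}
  B via B→c A: +{c}
  S via S→a: +{a}
  S via S→b A: +{b}
  S via S→c a: +{c}
  FIRST(S)={a,b,c}  FIRST(A)={a}  FIRST(B)={a,c}
[2]
  A via A→S: +{b,c}
  B via B→A B: +{b}
  FIRST(S)={a,b,c}  FIRST(A)={a,b,c}  FIRST(B)={a,b,c}
[3] (no change)
  FIRST(S)={a,b,c}  FIRST(A)={a,b,c}  FIRST(B)={a,b,c}

FIRST(B) = ["a", "b", "c"]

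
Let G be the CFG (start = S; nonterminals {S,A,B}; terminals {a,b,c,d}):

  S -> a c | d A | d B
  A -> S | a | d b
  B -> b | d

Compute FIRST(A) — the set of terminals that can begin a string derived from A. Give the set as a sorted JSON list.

FIRST iteration:
pass 1:
  A via A→a: +{a}
  A via A→d b: +{d}
  B via B→b: +{b}
  B via B→d: +{d}
  S via S→a c: +{a}
  S via S→d A: +{d}
  S: {a,d}  A: {a,d}  B: {b,d}
pass 2: (stable)
  S: {a,d}  A: {a,d}  B: {b,d}

FIRST(A) = ["a", "d"]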